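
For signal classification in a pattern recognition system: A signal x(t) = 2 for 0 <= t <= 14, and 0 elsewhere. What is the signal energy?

Energy = integral of |x(t)|^2 dt over the signal duration
= 2^2 * 14 = 4 * 14 = 56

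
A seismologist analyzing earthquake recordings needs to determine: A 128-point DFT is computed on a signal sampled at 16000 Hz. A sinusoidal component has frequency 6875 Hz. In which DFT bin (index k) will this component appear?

DFT frequency resolution = f_s/N = 16000/128 = 125 Hz
Bin index k = f_signal / resolution = 6875 / 125 = 55
The signal frequency 6875 Hz falls in DFT bin k = 55.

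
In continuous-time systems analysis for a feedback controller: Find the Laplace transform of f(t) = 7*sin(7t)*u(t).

Standard pair: sin(wt)*u(t) <-> w/(s^2+w^2)
With w = 7: L{7*sin(7t)*u(t)} = 49/(s^2+49)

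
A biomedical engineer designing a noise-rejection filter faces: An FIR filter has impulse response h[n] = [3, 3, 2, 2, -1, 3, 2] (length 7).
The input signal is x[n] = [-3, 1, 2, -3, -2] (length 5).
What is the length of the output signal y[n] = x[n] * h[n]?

For linear convolution, the output length is:
len(y) = len(x) + len(h) - 1 = 5 + 7 - 1 = 11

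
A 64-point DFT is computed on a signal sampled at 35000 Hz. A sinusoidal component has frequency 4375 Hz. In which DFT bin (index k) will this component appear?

DFT frequency resolution = f_s/N = 35000/64 = 4375/8 Hz
Bin index k = f_signal / resolution = 4375 / 4375/8 = 8
The signal frequency 4375 Hz falls in DFT bin k = 8.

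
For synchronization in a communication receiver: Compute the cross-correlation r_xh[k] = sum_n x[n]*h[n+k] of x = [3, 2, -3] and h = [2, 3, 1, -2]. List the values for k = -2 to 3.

Both sequences indexed from 0 and zero outside their support.
Lags with overlap: k = -2 to 3.
  r_xh[-2] = x[2]*h[0] = -6
  r_xh[-1] = x[1]*h[0] + x[2]*h[1] = -5
  r_xh[0] = x[0]*h[0] + x[1]*h[1] + x[2]*h[2] = 9
  r_xh[1] = x[0]*h[1] + x[1]*h[2] + x[2]*h[3] = 17
  r_xh[2] = x[0]*h[2] + x[1]*h[3] = -1
  r_xh[3] = x[0]*h[3] = -6
r_xh = [-6, -5, 9, 17, -1, -6] (for k = -2, ..., 3)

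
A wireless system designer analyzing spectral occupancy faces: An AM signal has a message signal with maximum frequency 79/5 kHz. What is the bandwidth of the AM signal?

In AM (double-sideband), the bandwidth is twice the message frequency.
BW = 2 * f_m = 2 * 79/5 kHz = 158/5 kHz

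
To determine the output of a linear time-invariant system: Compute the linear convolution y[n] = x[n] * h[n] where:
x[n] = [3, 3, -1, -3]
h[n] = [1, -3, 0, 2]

y[n] = sum_k x[k]*h[n-k]. Output length = len(x) + len(h) - 1 = 4 + 4 - 1 = 7.
y[0] = 3*1 = 3
y[1] = 3*1 + 3*-3 = -6
y[2] = -1*1 + 3*-3 + 3*0 = -10
y[3] = -3*1 + -1*-3 + 3*0 + 3*2 = 6
y[4] = -3*-3 + -1*0 + 3*2 = 15
y[5] = -3*0 + -1*2 = -2
y[6] = -3*2 = -6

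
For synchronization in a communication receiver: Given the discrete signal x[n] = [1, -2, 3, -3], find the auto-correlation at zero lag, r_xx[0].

The auto-correlation at zero lag r_xx[0] equals the signal energy.
r_xx[0] = sum of x[n]^2 = 1^2 + (-2)^2 + 3^2 + (-3)^2
= 1 + 4 + 9 + 9 = 23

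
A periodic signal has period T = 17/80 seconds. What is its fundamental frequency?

The fundamental frequency is the reciprocal of the period.
f = 1/T = 1/(17/80) = 80/17 Hz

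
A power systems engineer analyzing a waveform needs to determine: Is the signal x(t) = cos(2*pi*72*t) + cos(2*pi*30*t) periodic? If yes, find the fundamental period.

f1 = 72 Hz, f2 = 30 Hz
Period T1 = 1/72, T2 = 1/30
Ratio T1/T2 = 30/72, which is rational.
The signal is periodic with fundamental period T = 1/GCD(72,30) = 1/6 s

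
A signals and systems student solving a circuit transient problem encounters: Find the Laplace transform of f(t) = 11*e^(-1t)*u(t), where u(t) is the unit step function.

Standard Laplace transform pair:
e^(-at)*u(t) <-> 1/(s+a)
With a = 1: L{11*e^(-1t)*u(t)} = 11/(s+1), ROC: Re(s) > -1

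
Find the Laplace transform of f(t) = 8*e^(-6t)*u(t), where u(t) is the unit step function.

Standard Laplace transform pair:
e^(-at)*u(t) <-> 1/(s+a)
With a = 6: L{8*e^(-6t)*u(t)} = 8/(s+6), ROC: Re(s) > -6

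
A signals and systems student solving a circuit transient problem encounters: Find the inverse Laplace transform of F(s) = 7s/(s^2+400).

Standard pair: s/(s^2+w^2) <-> cos(wt)*u(t)
With k=7, w=20: f(t) = 7*cos(20t)*u(t)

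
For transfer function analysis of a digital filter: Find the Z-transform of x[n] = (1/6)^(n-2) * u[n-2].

Time-shifting property: if X(z) = Z{x[n]}, then Z{x[n-d]} = z^(-d) * X(z)
X(z) = z/(z - 1/6) for x[n] = (1/6)^n * u[n]
Z{x[n-2]} = z^(-2) * z/(z - 1/6) = z^(-1)/(z - 1/6)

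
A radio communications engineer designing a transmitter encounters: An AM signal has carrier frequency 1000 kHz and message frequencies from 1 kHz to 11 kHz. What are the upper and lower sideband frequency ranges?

Upper sideband (USB) = fc + [fm_low, fm_high] = 1000 + [1, 11] = [1001, 1011] kHz
Lower sideband (LSB) = fc - [fm_high, fm_low] = 1000 - [11, 1] = [989, 999] kHz
Total occupied spectrum: 989 kHz to 1011 kHz (plus carrier at 1000 kHz)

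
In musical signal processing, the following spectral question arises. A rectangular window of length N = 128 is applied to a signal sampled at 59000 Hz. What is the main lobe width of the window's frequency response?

For a rectangular window of length N,
the main lobe width in frequency is 2*f_s/N.
= 2*59000/128 = 7375/8 Hz
This determines the minimum frequency separation for resolving two sinusoids.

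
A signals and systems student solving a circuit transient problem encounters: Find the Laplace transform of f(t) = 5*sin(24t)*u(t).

Standard pair: sin(wt)*u(t) <-> w/(s^2+w^2)
With w = 24: L{5*sin(24t)*u(t)} = 120/(s^2+576)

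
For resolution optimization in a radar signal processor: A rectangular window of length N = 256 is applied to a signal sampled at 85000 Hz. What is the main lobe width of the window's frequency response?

For a rectangular window of length N,
the main lobe width in frequency is 2*f_s/N.
= 2*85000/256 = 10625/16 Hz
This determines the minimum frequency separation for resolving two sinusoids.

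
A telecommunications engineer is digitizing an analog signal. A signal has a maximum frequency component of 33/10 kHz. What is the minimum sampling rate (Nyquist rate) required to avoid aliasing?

By the Nyquist-Shannon sampling theorem,
the minimum sampling rate (Nyquist rate) must be at least 2 * f_max.
Nyquist rate = 2 * 33/10 kHz = 33/5 kHz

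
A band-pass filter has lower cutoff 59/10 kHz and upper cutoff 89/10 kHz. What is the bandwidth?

Bandwidth = f_high - f_low
= 89/10 kHz - 59/10 kHz = 3 kHz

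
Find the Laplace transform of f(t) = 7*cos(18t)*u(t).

Standard pair: cos(wt)*u(t) <-> s/(s^2+w^2)
With w = 18: L{7*cos(18t)*u(t)} = 7s/(s^2+324)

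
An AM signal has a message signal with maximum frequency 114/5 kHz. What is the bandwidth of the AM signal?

In AM (double-sideband), the bandwidth is twice the message frequency.
BW = 2 * f_m = 2 * 114/5 kHz = 228/5 kHz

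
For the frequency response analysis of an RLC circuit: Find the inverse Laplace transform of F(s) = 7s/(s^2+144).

Standard pair: s/(s^2+w^2) <-> cos(wt)*u(t)
With k=7, w=12: f(t) = 7*cos(12t)*u(t)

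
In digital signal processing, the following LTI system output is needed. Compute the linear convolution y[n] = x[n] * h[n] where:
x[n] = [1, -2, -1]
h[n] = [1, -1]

y[n] = sum_k x[k]*h[n-k]. Output length = len(x) + len(h) - 1 = 3 + 2 - 1 = 4.
y[0] = 1*1 = 1
y[1] = -2*1 + 1*-1 = -3
y[2] = -1*1 + -2*-1 = 1
y[3] = -1*-1 = 1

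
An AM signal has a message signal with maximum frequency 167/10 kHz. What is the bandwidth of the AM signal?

In AM (double-sideband), the bandwidth is twice the message frequency.
BW = 2 * f_m = 2 * 167/10 kHz = 167/5 kHz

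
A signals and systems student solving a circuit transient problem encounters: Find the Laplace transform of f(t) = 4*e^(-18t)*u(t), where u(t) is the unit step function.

Standard Laplace transform pair:
e^(-at)*u(t) <-> 1/(s+a)
With a = 18: L{4*e^(-18t)*u(t)} = 4/(s+18), ROC: Re(s) > -18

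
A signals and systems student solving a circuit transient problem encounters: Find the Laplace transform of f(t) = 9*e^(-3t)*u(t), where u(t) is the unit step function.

Standard Laplace transform pair:
e^(-at)*u(t) <-> 1/(s+a)
With a = 3: L{9*e^(-3t)*u(t)} = 9/(s+3), ROC: Re(s) > -3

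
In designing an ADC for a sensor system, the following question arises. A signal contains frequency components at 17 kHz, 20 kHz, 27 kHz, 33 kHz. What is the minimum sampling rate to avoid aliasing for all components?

The highest frequency component is f_max = 33 kHz.
Nyquist rate = 2 * f_max = 2 * 33 kHz = 66 kHz.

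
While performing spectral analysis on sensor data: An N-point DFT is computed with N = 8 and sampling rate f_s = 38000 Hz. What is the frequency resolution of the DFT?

DFT frequency resolution = f_s / N
= 38000 / 8 = 4750 Hz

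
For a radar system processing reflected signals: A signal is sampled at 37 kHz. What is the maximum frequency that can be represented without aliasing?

The maximum frequency that can be represented without aliasing
is the Nyquist frequency: f_max = f_s / 2 = 37 kHz / 2 = 37/2 kHz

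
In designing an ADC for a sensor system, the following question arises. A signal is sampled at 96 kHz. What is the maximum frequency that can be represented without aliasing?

The maximum frequency that can be represented without aliasing
is the Nyquist frequency: f_max = f_s / 2 = 96 kHz / 2 = 48 kHz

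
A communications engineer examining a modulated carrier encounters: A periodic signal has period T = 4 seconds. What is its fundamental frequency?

The fundamental frequency is the reciprocal of the period.
f = 1/T = 1/(4) = 1/4 Hz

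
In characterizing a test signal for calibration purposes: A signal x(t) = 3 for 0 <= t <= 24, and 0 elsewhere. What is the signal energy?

Energy = integral of |x(t)|^2 dt over the signal duration
= 3^2 * 24 = 9 * 24 = 216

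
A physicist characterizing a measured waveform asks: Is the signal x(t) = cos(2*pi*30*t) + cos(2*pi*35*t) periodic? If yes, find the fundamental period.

f1 = 30 Hz, f2 = 35 Hz
Period T1 = 1/30, T2 = 1/35
Ratio T1/T2 = 35/30, which is rational.
The signal is periodic with fundamental period T = 1/GCD(30,35) = 1/5 s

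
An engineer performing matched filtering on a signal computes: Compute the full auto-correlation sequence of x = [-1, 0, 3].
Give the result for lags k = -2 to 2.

r_xx[k] = sum_m x[m]*x[m+k], indexed from 0, for k = -2 to 2:
  r_xx[-2] = x[2]*x[0] = -3
  r_xx[-1] = x[1]*x[0] + x[2]*x[1] = 0
  r_xx[0] = x[0]*x[0] + x[1]*x[1] + x[2]*x[2] = 10
  r_xx[1] = x[0]*x[1] + x[1]*x[2] = 0
  r_xx[2] = x[0]*x[2] = -3
r_xx = [-3, 0, 10, 0, -3]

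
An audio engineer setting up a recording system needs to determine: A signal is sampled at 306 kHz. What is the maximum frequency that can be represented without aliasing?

The maximum frequency that can be represented without aliasing
is the Nyquist frequency: f_max = f_s / 2 = 306 kHz / 2 = 153 kHz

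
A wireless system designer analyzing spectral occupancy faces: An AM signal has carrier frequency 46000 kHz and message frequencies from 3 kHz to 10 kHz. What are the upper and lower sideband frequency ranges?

Upper sideband (USB) = fc + [fm_low, fm_high] = 46000 + [3, 10] = [46003, 46010] kHz
Lower sideband (LSB) = fc - [fm_high, fm_low] = 46000 - [10, 3] = [45990, 45997] kHz
Total occupied spectrum: 45990 kHz to 46010 kHz (plus carrier at 46000 kHz)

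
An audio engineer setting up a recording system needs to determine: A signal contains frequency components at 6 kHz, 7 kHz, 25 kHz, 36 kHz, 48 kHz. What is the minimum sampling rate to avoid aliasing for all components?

The highest frequency component is f_max = 48 kHz.
Nyquist rate = 2 * f_max = 2 * 48 kHz = 96 kHz.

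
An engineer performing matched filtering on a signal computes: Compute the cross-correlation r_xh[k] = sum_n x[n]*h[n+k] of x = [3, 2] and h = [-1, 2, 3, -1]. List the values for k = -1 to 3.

Both sequences indexed from 0 and zero outside their support.
Lags with overlap: k = -1 to 3.
  r_xh[-1] = x[1]*h[0] = -2
  r_xh[0] = x[0]*h[0] + x[1]*h[1] = 1
  r_xh[1] = x[0]*h[1] + x[1]*h[2] = 12
  r_xh[2] = x[0]*h[2] + x[1]*h[3] = 7
  r_xh[3] = x[0]*h[3] = -3
r_xh = [-2, 1, 12, 7, -3] (for k = -1, ..., 3)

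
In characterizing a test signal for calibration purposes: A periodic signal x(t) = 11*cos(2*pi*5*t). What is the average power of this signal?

Average power of A*cos(wt) is A^2/2.
P = 11^2 / 2 = 121/2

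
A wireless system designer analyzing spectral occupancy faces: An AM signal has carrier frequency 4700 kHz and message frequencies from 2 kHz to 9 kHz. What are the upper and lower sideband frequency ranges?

Upper sideband (USB) = fc + [fm_low, fm_high] = 4700 + [2, 9] = [4702, 4709] kHz
Lower sideband (LSB) = fc - [fm_high, fm_low] = 4700 - [9, 2] = [4691, 4698] kHz
Total occupied spectrum: 4691 kHz to 4709 kHz (plus carrier at 4700 kHz)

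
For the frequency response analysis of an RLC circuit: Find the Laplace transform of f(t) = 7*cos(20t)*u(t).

Standard pair: cos(wt)*u(t) <-> s/(s^2+w^2)
With w = 20: L{7*cos(20t)*u(t)} = 7s/(s^2+400)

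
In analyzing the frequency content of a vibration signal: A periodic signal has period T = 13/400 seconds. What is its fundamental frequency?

The fundamental frequency is the reciprocal of the period.
f = 1/T = 1/(13/400) = 400/13 Hz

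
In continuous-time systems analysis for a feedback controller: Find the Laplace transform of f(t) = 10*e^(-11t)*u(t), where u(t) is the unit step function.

Standard Laplace transform pair:
e^(-at)*u(t) <-> 1/(s+a)
With a = 11: L{10*e^(-11t)*u(t)} = 10/(s+11), ROC: Re(s) > -11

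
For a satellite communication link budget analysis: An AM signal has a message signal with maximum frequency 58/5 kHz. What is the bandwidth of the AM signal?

In AM (double-sideband), the bandwidth is twice the message frequency.
BW = 2 * f_m = 2 * 58/5 kHz = 116/5 kHz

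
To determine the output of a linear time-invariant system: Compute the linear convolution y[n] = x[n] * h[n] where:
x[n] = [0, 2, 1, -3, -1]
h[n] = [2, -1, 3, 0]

y[n] = sum_k x[k]*h[n-k]. Output length = len(x) + len(h) - 1 = 5 + 4 - 1 = 8.
y[0] = 0*2 = 0
y[1] = 2*2 + 0*-1 = 4
y[2] = 1*2 + 2*-1 + 0*3 = 0
y[3] = -3*2 + 1*-1 + 2*3 + 0*0 = -1
y[4] = -1*2 + -3*-1 + 1*3 + 2*0 = 4
y[5] = -1*-1 + -3*3 + 1*0 = -8
y[6] = -1*3 + -3*0 = -3
y[7] = -1*0 = 0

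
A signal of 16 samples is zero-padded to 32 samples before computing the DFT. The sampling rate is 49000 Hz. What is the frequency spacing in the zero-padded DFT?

Original DFT: N = 16, resolution = f_s/N = 49000/16 = 6125/2 Hz
Zero-padded DFT: N = 32, resolution = f_s/N = 49000/32 = 6125/4 Hz
Zero-padding interpolates the spectrum (finer frequency grid)
but does NOT improve the true spectral resolution (ability to resolve close frequencies).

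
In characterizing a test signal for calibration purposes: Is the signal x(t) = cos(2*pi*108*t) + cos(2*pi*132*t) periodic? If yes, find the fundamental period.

f1 = 108 Hz, f2 = 132 Hz
Period T1 = 1/108, T2 = 1/132
Ratio T1/T2 = 132/108, which is rational.
The signal is periodic with fundamental period T = 1/GCD(108,132) = 1/12 s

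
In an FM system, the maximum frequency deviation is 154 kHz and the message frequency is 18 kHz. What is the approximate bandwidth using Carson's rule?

Carson's rule: BW = 2*(delta_f + f_m)
= 2*(154 + 18) kHz = 344 kHz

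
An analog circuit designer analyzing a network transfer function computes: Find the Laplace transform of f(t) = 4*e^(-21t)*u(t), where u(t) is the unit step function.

Standard Laplace transform pair:
e^(-at)*u(t) <-> 1/(s+a)
With a = 21: L{4*e^(-21t)*u(t)} = 4/(s+21), ROC: Re(s) > -21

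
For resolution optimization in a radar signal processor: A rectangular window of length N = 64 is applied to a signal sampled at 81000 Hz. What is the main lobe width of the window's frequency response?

For a rectangular window of length N,
the main lobe width in frequency is 2*f_s/N.
= 2*81000/64 = 10125/4 Hz
This determines the minimum frequency separation for resolving two sinusoids.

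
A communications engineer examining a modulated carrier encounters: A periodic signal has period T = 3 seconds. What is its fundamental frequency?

The fundamental frequency is the reciprocal of the period.
f = 1/T = 1/(3) = 1/3 Hz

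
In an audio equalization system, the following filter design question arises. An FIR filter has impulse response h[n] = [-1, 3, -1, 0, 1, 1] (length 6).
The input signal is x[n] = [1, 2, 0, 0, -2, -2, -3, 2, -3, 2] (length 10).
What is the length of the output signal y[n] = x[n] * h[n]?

For linear convolution, the output length is:
len(y) = len(x) + len(h) - 1 = 10 + 6 - 1 = 15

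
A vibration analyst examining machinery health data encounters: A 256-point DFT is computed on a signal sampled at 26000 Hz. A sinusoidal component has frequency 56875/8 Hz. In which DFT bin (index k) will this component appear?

DFT frequency resolution = f_s/N = 26000/256 = 1625/16 Hz
Bin index k = f_signal / resolution = 56875/8 / 1625/16 = 70
The signal frequency 56875/8 Hz falls in DFT bin k = 70.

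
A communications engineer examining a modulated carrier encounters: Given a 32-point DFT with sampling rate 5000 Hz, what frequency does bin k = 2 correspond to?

The frequency of DFT bin k is: f_k = k * f_s / N
f_2 = 2 * 5000 / 32 = 625/2 Hz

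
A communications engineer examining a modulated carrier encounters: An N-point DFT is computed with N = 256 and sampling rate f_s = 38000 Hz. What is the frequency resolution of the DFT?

DFT frequency resolution = f_s / N
= 38000 / 256 = 2375/16 Hz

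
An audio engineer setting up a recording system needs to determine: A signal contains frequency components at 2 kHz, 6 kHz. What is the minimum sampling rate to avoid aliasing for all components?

The highest frequency component is f_max = 6 kHz.
Nyquist rate = 2 * f_max = 2 * 6 kHz = 12 kHz.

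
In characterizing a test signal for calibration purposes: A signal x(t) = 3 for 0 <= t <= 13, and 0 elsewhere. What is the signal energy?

Energy = integral of |x(t)|^2 dt over the signal duration
= 3^2 * 13 = 9 * 13 = 117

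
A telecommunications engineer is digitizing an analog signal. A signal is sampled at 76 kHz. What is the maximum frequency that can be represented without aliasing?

The maximum frequency that can be represented without aliasing
is the Nyquist frequency: f_max = f_s / 2 = 76 kHz / 2 = 38 kHz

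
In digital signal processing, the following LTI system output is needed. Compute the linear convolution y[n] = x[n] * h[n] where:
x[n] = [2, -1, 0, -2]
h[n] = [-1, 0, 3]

y[n] = sum_k x[k]*h[n-k]. Output length = len(x) + len(h) - 1 = 4 + 3 - 1 = 6.
y[0] = 2*-1 = -2
y[1] = -1*-1 + 2*0 = 1
y[2] = 0*-1 + -1*0 + 2*3 = 6
y[3] = -2*-1 + 0*0 + -1*3 = -1
y[4] = -2*0 + 0*3 = 0
y[5] = -2*3 = -6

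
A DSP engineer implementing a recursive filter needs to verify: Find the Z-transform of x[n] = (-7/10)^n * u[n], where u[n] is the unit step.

The Z-transform of a^n * u[n] is z/(z-a) for |z| > |a|.
Here a = -7/10, so X(z) = z/(z - (-7/10)) = 10z/(10z + 7)
ROC: |z| > 7/10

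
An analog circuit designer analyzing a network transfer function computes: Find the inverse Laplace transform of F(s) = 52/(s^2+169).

Standard pair: w/(s^2+w^2) <-> sin(wt)*u(t)
Recognize w^2 = 169, so w = 13; numerator 52 = 4*13.
f(t) = 4*sin(13t)*u(t)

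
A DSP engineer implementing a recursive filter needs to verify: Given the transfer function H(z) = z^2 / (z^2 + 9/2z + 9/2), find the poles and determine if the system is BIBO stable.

Poles are roots of the denominator: z^2 + 9/2z + 9/2 = 0.
Quadratic formula: z = [-(9/2) +/- sqrt((9/2)^2 - 4*(9/2))] / 2
Discriminant = 81/4 - 18 = 9/4; sqrt = 3/2.
z = (-9/2 +/- 3/2) / 2 => z = -3/2 or z = -3.
|p1| = 3/2, |p2| = 3.
For BIBO stability, all poles must lie inside the unit circle (|p| < 1).
System is UNSTABLE since at least one |p| >= 1.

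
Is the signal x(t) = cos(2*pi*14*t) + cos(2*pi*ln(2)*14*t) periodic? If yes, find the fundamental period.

f1 = 14 Hz, f2 = 14*ln(2) Hz
Ratio f2/f1 = ln(2), which is irrational.
Since the frequency ratio is irrational, no common period exists.
The signal is not periodic.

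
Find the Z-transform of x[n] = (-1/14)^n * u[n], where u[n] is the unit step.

The Z-transform of a^n * u[n] is z/(z-a) for |z| > |a|.
Here a = -1/14, so X(z) = z/(z - (-1/14)) = 14z/(14z + 1)
ROC: |z| > 1/14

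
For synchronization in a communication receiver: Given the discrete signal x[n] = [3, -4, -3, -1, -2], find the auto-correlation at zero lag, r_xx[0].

The auto-correlation at zero lag r_xx[0] equals the signal energy.
r_xx[0] = sum of x[n]^2 = 3^2 + (-4)^2 + (-3)^2 + (-1)^2 + (-2)^2
= 9 + 16 + 9 + 1 + 4 = 39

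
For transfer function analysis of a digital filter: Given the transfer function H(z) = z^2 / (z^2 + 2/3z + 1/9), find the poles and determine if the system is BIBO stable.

Poles are roots of the denominator: z^2 + 2/3z + 1/9 = 0.
Quadratic formula: z = [-(2/3) +/- sqrt((2/3)^2 - 4*(1/9))] / 2
Discriminant = 4/9 - 4/9 = 0; sqrt = 0.
z = (-2/3 +/- 0) / 2 = -1/3 (repeated root).
|p1| = 1/3, |p2| = 1/3.
For BIBO stability, all poles must lie inside the unit circle (|p| < 1).
System is STABLE since both |p| < 1.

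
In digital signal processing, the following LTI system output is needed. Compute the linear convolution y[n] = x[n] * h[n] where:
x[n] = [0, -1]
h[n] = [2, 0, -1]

y[n] = sum_k x[k]*h[n-k]. Output length = len(x) + len(h) - 1 = 2 + 3 - 1 = 4.
y[0] = 0*2 = 0
y[1] = -1*2 + 0*0 = -2
y[2] = -1*0 + 0*-1 = 0
y[3] = -1*-1 = 1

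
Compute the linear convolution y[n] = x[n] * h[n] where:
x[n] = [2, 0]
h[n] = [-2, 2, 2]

y[n] = sum_k x[k]*h[n-k]. Output length = len(x) + len(h) - 1 = 2 + 3 - 1 = 4.
y[0] = 2*-2 = -4
y[1] = 0*-2 + 2*2 = 4
y[2] = 0*2 + 2*2 = 4
y[3] = 0*2 = 0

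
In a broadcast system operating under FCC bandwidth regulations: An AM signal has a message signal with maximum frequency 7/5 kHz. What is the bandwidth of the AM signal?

In AM (double-sideband), the bandwidth is twice the message frequency.
BW = 2 * f_m = 2 * 7/5 kHz = 14/5 kHz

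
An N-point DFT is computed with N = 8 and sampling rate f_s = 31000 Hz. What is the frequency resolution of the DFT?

DFT frequency resolution = f_s / N
= 31000 / 8 = 3875 Hz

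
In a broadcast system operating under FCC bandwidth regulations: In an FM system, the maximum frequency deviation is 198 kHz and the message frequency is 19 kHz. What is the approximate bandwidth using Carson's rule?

Carson's rule: BW = 2*(delta_f + f_m)
= 2*(198 + 19) kHz = 434 kHz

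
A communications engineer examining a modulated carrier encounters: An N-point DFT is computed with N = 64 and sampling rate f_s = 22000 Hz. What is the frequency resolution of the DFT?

DFT frequency resolution = f_s / N
= 22000 / 64 = 1375/4 Hz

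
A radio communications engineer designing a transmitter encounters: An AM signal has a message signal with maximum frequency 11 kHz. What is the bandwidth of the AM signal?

In AM (double-sideband), the bandwidth is twice the message frequency.
BW = 2 * f_m = 2 * 11 kHz = 22 kHz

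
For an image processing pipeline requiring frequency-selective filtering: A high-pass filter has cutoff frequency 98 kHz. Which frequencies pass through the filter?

A high-pass filter passes all frequencies above the cutoff frequency 98 kHz and attenuates lower frequencies.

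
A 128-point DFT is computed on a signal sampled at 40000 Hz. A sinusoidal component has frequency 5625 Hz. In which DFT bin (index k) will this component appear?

DFT frequency resolution = f_s/N = 40000/128 = 625/2 Hz
Bin index k = f_signal / resolution = 5625 / 625/2 = 18
The signal frequency 5625 Hz falls in DFT bin k = 18.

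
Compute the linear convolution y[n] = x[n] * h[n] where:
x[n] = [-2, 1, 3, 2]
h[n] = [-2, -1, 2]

y[n] = sum_k x[k]*h[n-k]. Output length = len(x) + len(h) - 1 = 4 + 3 - 1 = 6.
y[0] = -2*-2 = 4
y[1] = 1*-2 + -2*-1 = 0
y[2] = 3*-2 + 1*-1 + -2*2 = -11
y[3] = 2*-2 + 3*-1 + 1*2 = -5
y[4] = 2*-1 + 3*2 = 4
y[5] = 2*2 = 4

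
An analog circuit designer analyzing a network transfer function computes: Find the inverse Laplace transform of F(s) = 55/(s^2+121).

Standard pair: w/(s^2+w^2) <-> sin(wt)*u(t)
Recognize w^2 = 121, so w = 11; numerator 55 = 5*11.
f(t) = 5*sin(11t)*u(t)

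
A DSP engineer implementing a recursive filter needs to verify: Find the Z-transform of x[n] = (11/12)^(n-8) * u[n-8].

Time-shifting property: if X(z) = Z{x[n]}, then Z{x[n-d]} = z^(-d) * X(z)
X(z) = z/(z - 11/12) for x[n] = (11/12)^n * u[n]
Z{x[n-8]} = z^(-8) * z/(z - 11/12) = z^(-7)/(z - 11/12)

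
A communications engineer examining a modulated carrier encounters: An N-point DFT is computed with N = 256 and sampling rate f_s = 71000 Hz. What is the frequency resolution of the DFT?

DFT frequency resolution = f_s / N
= 71000 / 256 = 8875/32 Hz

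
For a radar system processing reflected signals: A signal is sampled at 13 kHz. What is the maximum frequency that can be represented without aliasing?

The maximum frequency that can be represented without aliasing
is the Nyquist frequency: f_max = f_s / 2 = 13 kHz / 2 = 13/2 kHz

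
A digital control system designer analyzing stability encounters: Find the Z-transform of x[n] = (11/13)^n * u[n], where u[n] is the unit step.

The Z-transform of a^n * u[n] is z/(z-a) for |z| > |a|.
Here a = 11/13, so X(z) = z/(z - (11/13)) = 13z/(13z - 11)
ROC: |z| > 11/13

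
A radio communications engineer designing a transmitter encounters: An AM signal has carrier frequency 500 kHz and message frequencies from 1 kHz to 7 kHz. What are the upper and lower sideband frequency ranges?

Upper sideband (USB) = fc + [fm_low, fm_high] = 500 + [1, 7] = [501, 507] kHz
Lower sideband (LSB) = fc - [fm_high, fm_low] = 500 - [7, 1] = [493, 499] kHz
Total occupied spectrum: 493 kHz to 507 kHz (plus carrier at 500 kHz)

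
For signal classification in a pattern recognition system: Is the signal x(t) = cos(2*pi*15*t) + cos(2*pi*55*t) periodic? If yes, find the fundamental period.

f1 = 15 Hz, f2 = 55 Hz
Period T1 = 1/15, T2 = 1/55
Ratio T1/T2 = 55/15, which is rational.
The signal is periodic with fundamental period T = 1/GCD(15,55) = 1/5 s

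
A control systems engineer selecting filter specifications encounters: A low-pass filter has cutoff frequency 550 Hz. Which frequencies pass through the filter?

A low-pass filter passes all frequencies below the cutoff frequency 550 Hz and attenuates higher frequencies.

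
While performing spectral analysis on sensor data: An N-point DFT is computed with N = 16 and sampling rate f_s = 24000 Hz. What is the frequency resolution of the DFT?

DFT frequency resolution = f_s / N
= 24000 / 16 = 1500 Hz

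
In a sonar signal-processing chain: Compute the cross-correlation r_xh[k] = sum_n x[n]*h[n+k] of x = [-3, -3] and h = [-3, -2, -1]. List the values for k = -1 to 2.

Both sequences indexed from 0 and zero outside their support.
Lags with overlap: k = -1 to 2.
  r_xh[-1] = x[1]*h[0] = 9
  r_xh[0] = x[0]*h[0] + x[1]*h[1] = 15
  r_xh[1] = x[0]*h[1] + x[1]*h[2] = 9
  r_xh[2] = x[0]*h[2] = 3
r_xh = [9, 15, 9, 3] (for k = -1, ..., 2)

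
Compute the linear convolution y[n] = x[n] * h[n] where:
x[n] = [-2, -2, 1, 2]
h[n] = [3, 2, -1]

y[n] = sum_k x[k]*h[n-k]. Output length = len(x) + len(h) - 1 = 4 + 3 - 1 = 6.
y[0] = -2*3 = -6
y[1] = -2*3 + -2*2 = -10
y[2] = 1*3 + -2*2 + -2*-1 = 1
y[3] = 2*3 + 1*2 + -2*-1 = 10
y[4] = 2*2 + 1*-1 = 3
y[5] = 2*-1 = -2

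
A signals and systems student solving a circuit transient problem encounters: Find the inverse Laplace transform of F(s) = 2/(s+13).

Standard pair: k/(s+a) <-> k*e^(-at)*u(t)
With k=2, a=13: f(t) = 2*e^(-13t)*u(t)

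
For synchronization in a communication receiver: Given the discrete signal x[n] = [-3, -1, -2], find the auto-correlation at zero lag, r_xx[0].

The auto-correlation at zero lag r_xx[0] equals the signal energy.
r_xx[0] = sum of x[n]^2 = (-3)^2 + (-1)^2 + (-2)^2
= 9 + 1 + 4 = 14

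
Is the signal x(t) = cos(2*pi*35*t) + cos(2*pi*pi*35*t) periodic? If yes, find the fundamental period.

f1 = 35 Hz, f2 = 35*pi Hz
Ratio f2/f1 = pi, which is irrational.
Since the frequency ratio is irrational, no common period exists.
The signal is not periodic.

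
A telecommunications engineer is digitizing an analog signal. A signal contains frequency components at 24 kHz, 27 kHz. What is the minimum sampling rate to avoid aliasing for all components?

The highest frequency component is f_max = 27 kHz.
Nyquist rate = 2 * f_max = 2 * 27 kHz = 54 kHz.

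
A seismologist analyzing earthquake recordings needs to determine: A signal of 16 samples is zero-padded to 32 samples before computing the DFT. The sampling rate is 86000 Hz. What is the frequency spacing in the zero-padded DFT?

Original DFT: N = 16, resolution = f_s/N = 86000/16 = 5375 Hz
Zero-padded DFT: N = 32, resolution = f_s/N = 86000/32 = 5375/2 Hz
Zero-padding interpolates the spectrum (finer frequency grid)
but does NOT improve the true spectral resolution (ability to resolve close frequencies).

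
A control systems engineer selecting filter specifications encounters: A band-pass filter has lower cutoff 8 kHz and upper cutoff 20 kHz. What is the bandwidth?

Bandwidth = f_high - f_low
= 20 kHz - 8 kHz = 12 kHz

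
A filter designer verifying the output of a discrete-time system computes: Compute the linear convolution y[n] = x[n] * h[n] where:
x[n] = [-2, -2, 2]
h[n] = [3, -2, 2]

y[n] = sum_k x[k]*h[n-k]. Output length = len(x) + len(h) - 1 = 3 + 3 - 1 = 5.
y[0] = -2*3 = -6
y[1] = -2*3 + -2*-2 = -2
y[2] = 2*3 + -2*-2 + -2*2 = 6
y[3] = 2*-2 + -2*2 = -8
y[4] = 2*2 = 4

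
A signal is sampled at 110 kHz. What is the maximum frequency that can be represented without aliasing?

The maximum frequency that can be represented without aliasing
is the Nyquist frequency: f_max = f_s / 2 = 110 kHz / 2 = 55 kHz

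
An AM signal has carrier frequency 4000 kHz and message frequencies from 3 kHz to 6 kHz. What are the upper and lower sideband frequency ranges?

Upper sideband (USB) = fc + [fm_low, fm_high] = 4000 + [3, 6] = [4003, 4006] kHz
Lower sideband (LSB) = fc - [fm_high, fm_low] = 4000 - [6, 3] = [3994, 3997] kHz
Total occupied spectrum: 3994 kHz to 4006 kHz (plus carrier at 4000 kHz)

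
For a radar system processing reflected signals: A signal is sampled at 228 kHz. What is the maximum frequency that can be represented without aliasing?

The maximum frequency that can be represented without aliasing
is the Nyquist frequency: f_max = f_s / 2 = 228 kHz / 2 = 114 kHz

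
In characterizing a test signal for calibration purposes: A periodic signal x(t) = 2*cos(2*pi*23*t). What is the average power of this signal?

Average power of A*cos(wt) is A^2/2.
P = 2^2 / 2 = 4/2 = 2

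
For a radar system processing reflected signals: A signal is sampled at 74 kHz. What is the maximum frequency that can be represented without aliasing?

The maximum frequency that can be represented without aliasing
is the Nyquist frequency: f_max = f_s / 2 = 74 kHz / 2 = 37 kHz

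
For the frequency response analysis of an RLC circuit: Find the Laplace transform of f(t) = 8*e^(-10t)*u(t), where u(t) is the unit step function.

Standard Laplace transform pair:
e^(-at)*u(t) <-> 1/(s+a)
With a = 10: L{8*e^(-10t)*u(t)} = 8/(s+10), ROC: Re(s) > -10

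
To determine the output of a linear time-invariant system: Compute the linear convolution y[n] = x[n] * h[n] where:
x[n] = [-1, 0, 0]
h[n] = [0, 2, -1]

y[n] = sum_k x[k]*h[n-k]. Output length = len(x) + len(h) - 1 = 3 + 3 - 1 = 5.
y[0] = -1*0 = 0
y[1] = 0*0 + -1*2 = -2
y[2] = 0*0 + 0*2 + -1*-1 = 1
y[3] = 0*2 + 0*-1 = 0
y[4] = 0*-1 = 0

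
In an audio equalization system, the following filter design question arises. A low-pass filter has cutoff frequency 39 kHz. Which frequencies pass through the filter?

A low-pass filter passes all frequencies below the cutoff frequency 39 kHz and attenuates higher frequencies.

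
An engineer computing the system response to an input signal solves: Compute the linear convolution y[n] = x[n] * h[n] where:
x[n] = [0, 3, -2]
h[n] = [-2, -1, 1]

y[n] = sum_k x[k]*h[n-k]. Output length = len(x) + len(h) - 1 = 3 + 3 - 1 = 5.
y[0] = 0*-2 = 0
y[1] = 3*-2 + 0*-1 = -6
y[2] = -2*-2 + 3*-1 + 0*1 = 1
y[3] = -2*-1 + 3*1 = 5
y[4] = -2*1 = -2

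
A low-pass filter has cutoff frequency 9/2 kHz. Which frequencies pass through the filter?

A low-pass filter passes all frequencies below the cutoff frequency 9/2 kHz and attenuates higher frequencies.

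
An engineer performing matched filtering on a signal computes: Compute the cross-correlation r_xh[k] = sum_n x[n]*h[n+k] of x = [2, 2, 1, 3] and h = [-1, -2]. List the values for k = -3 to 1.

Both sequences indexed from 0 and zero outside their support.
Lags with overlap: k = -3 to 1.
  r_xh[-3] = x[3]*h[0] = -3
  r_xh[-2] = x[2]*h[0] + x[3]*h[1] = -7
  r_xh[-1] = x[1]*h[0] + x[2]*h[1] = -4
  r_xh[0] = x[0]*h[0] + x[1]*h[1] = -6
  r_xh[1] = x[0]*h[1] = -4
r_xh = [-3, -7, -4, -6, -4] (for k = -3, ..., 1)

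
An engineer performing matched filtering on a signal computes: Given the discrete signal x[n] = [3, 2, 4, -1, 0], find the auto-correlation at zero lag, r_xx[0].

The auto-correlation at zero lag r_xx[0] equals the signal energy.
r_xx[0] = sum of x[n]^2 = 3^2 + 2^2 + 4^2 + (-1)^2 + 0^2
= 9 + 4 + 16 + 1 + 0 = 30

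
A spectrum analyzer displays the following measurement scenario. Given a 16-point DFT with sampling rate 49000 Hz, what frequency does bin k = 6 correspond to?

The frequency of DFT bin k is: f_k = k * f_s / N
f_6 = 6 * 49000 / 16 = 18375 Hz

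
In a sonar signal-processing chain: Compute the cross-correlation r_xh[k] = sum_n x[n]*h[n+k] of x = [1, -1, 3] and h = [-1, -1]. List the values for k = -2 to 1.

Both sequences indexed from 0 and zero outside their support.
Lags with overlap: k = -2 to 1.
  r_xh[-2] = x[2]*h[0] = -3
  r_xh[-1] = x[1]*h[0] + x[2]*h[1] = -2
  r_xh[0] = x[0]*h[0] + x[1]*h[1] = 0
  r_xh[1] = x[0]*h[1] = -1
r_xh = [-3, -2, 0, -1] (for k = -2, ..., 1)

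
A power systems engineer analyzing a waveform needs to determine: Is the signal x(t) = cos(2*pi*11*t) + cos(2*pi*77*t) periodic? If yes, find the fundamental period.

f1 = 11 Hz, f2 = 77 Hz
Period T1 = 1/11, T2 = 1/77
Ratio T1/T2 = 77/11, which is rational.
The signal is periodic with fundamental period T = 1/GCD(11,77) = 1/11 s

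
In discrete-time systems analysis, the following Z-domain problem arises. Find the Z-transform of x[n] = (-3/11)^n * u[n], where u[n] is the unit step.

The Z-transform of a^n * u[n] is z/(z-a) for |z| > |a|.
Here a = -3/11, so X(z) = z/(z - (-3/11)) = 11z/(11z + 3)
ROC: |z| > 3/11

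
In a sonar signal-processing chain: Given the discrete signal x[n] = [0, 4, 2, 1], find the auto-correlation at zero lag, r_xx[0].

The auto-correlation at zero lag r_xx[0] equals the signal energy.
r_xx[0] = sum of x[n]^2 = 0^2 + 4^2 + 2^2 + 1^2
= 0 + 16 + 4 + 1 = 21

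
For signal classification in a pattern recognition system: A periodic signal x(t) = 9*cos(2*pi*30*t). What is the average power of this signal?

Average power of A*cos(wt) is A^2/2.
P = 9^2 / 2 = 81/2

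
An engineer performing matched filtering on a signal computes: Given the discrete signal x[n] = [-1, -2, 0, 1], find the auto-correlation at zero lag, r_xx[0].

The auto-correlation at zero lag r_xx[0] equals the signal energy.
r_xx[0] = sum of x[n]^2 = (-1)^2 + (-2)^2 + 0^2 + 1^2
= 1 + 4 + 0 + 1 = 6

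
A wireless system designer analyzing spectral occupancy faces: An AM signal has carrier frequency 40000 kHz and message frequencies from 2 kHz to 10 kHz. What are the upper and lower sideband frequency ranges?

Upper sideband (USB) = fc + [fm_low, fm_high] = 40000 + [2, 10] = [40002, 40010] kHz
Lower sideband (LSB) = fc - [fm_high, fm_low] = 40000 - [10, 2] = [39990, 39998] kHz
Total occupied spectrum: 39990 kHz to 40010 kHz (plus carrier at 40000 kHz)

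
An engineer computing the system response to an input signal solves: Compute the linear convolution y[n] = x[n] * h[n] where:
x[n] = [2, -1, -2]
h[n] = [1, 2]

y[n] = sum_k x[k]*h[n-k]. Output length = len(x) + len(h) - 1 = 3 + 2 - 1 = 4.
y[0] = 2*1 = 2
y[1] = -1*1 + 2*2 = 3
y[2] = -2*1 + -1*2 = -4
y[3] = -2*2 = -4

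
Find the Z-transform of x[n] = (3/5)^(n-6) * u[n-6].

Time-shifting property: if X(z) = Z{x[n]}, then Z{x[n-d]} = z^(-d) * X(z)
X(z) = z/(z - 3/5) for x[n] = (3/5)^n * u[n]
Z{x[n-6]} = z^(-6) * z/(z - 3/5) = z^(-5)/(z - 3/5)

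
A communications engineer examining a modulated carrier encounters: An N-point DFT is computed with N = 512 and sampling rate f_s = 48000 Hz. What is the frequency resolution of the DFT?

DFT frequency resolution = f_s / N
= 48000 / 512 = 375/4 Hz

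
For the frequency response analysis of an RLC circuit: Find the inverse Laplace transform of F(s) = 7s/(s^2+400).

Standard pair: s/(s^2+w^2) <-> cos(wt)*u(t)
With k=7, w=20: f(t) = 7*cos(20t)*u(t)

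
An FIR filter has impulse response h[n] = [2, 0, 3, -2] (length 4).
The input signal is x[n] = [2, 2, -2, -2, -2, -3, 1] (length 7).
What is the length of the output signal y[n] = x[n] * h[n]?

For linear convolution, the output length is:
len(y) = len(x) + len(h) - 1 = 7 + 4 - 1 = 10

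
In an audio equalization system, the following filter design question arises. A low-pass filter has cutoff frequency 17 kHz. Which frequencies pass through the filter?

A low-pass filter passes all frequencies below the cutoff frequency 17 kHz and attenuates higher frequencies.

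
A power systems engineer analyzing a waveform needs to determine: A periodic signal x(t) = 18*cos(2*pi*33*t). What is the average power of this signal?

Average power of A*cos(wt) is A^2/2.
P = 18^2 / 2 = 324/2 = 162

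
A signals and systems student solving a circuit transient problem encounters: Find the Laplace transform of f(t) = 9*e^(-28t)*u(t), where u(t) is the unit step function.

Standard Laplace transform pair:
e^(-at)*u(t) <-> 1/(s+a)
With a = 28: L{9*e^(-28t)*u(t)} = 9/(s+28), ROC: Re(s) > -28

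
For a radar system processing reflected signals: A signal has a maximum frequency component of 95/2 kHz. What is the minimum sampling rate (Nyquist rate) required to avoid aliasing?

By the Nyquist-Shannon sampling theorem,
the minimum sampling rate (Nyquist rate) must be at least 2 * f_max.
Nyquist rate = 2 * 95/2 kHz = 95 kHz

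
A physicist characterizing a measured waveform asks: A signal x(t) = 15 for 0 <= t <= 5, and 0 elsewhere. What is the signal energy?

Energy = integral of |x(t)|^2 dt over the signal duration
= 15^2 * 5 = 225 * 5 = 1125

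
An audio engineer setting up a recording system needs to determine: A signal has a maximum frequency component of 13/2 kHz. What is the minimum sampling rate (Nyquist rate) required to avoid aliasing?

By the Nyquist-Shannon sampling theorem,
the minimum sampling rate (Nyquist rate) must be at least 2 * f_max.
Nyquist rate = 2 * 13/2 kHz = 13 kHz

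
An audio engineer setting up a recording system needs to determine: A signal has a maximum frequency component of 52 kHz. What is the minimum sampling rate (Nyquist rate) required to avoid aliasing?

By the Nyquist-Shannon sampling theorem,
the minimum sampling rate (Nyquist rate) must be at least 2 * f_max.
Nyquist rate = 2 * 52 kHz = 104 kHz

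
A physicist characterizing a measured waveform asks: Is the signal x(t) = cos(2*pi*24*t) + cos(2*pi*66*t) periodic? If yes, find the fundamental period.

f1 = 24 Hz, f2 = 66 Hz
Period T1 = 1/24, T2 = 1/66
Ratio T1/T2 = 66/24, which is rational.
The signal is periodic with fundamental period T = 1/GCD(24,66) = 1/6 s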